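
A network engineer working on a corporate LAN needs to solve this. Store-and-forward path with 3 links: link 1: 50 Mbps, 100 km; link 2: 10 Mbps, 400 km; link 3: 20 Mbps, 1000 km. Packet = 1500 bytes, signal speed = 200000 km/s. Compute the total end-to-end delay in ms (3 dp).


Packet = 1500 bytes = 12000 bits. Store-and-forward: sum (t_trans + t_prop) per link.
Link 1: t_trans = 12000/(50*10^6) s = 0.2400 ms; t_prop = 100/200000 s = 0.5000 ms; subtotal = 0.7400 ms
Link 2: t_trans = 12000/(10*10^6) s = 1.2000 ms; t_prop = 400/200000 s = 2.0000 ms; subtotal = 3.2000 ms
Link 3: t_trans = 12000/(20*10^6) s = 0.6000 ms; t_prop = 1000/200000 s = 5.0000 ms; subtotal = 5.6000 ms
End-to-end = 0.7400 + 3.2000 + 5.6000 = 9.5400 ms -> 9.540 ms (3 dp)

9.540


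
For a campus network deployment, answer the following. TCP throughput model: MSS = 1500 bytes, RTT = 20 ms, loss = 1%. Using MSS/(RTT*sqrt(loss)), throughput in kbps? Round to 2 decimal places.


Given: MSS = 1500 bytes, RTT = 20 ms, loss = 1%
RTT in seconds = 20 / 1000 = 0.02
Loss rate = 1% = 0.01
sqrt(loss) = sqrt(0.01) = 0.1
Throughput (bytes/s) = 1500 / (0.02 * 0.1) = 750000.0000
Throughput (kbps) = 750000.0000 * 8 / 1000 = 6000.000000 -> 6000.00 kbps (2 dp)

6000.00


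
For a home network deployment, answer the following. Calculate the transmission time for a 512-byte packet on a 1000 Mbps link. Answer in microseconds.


Given: packet = 512 bytes, bandwidth = 1000 Mbps
Packet in bits = 512 * 8 = 4096 bits
Bandwidth = 1000 * 10^6 = 1000000000 bps
Time = 4096 / 1000000000 seconds
Time in us = 4096 * 10^6 / 1000000000 = 4.096

4.096


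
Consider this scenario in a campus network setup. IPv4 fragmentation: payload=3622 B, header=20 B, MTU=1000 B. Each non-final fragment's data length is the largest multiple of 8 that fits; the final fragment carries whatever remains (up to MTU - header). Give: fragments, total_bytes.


Max data per non-final fragment = floor((MTU - header)/8)*8 = floor((1000 - 20)/8)*8 = floor(980/8)*8 = 976 B
Final fragment needs no 8-byte alignment: it can carry up to MTU - header = 980 B
Non-final fragments needed = ceil((payload - 980) / 976) = ceil(2642/976) = ceil(2.7070) = 3
Number of fragments = 3 + 1 = 4
Fragment sizes (data): 3 * 976 B + 694 B (last, 694 <= 980 OK)
Total bytes sent = payload + n_frags * header = 3622 + 4*20 = 3622 + 80 = 3702 B

4, 3702


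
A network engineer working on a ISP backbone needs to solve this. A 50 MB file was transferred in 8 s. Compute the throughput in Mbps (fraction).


Given: file = 50 MB, time = 8 s
File in Mb = 50 * 8 = 400 Mb
Throughput = 400 / 8 Mbps
Throughput = 50 Mbps

50


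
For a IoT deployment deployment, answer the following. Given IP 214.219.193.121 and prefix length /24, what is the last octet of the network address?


Given: IP = 214.219.193.121, prefix = /24
Subnet mask = 255.255.255.0
Last octet of IP: 121
Last octet of mask: 0
Network last octet = 121 AND 0 = 0

0


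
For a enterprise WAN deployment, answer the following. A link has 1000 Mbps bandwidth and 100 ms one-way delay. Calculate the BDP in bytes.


Given: bandwidth = 1000 Mbps, delay = 100 ms
BDP in bits = 1000 * 10^6 * 100 / 1000
BDP in bits = 100000000
BDP in bytes = 100000000 / 8 = 12500000

12500000


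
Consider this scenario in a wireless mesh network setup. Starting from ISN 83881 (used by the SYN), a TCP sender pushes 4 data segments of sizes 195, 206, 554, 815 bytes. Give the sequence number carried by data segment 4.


The SYN occupies sequence number ISN = 83881, so the first data byte is ISN + 1 = 83882.
SEQ of data segment i = (ISN + 1) + sum of payload sizes of segments 1..i-1.
Segment 1: SEQ = 83882, payload = 195 bytes
Segment 2: SEQ = 84077, payload = 206 bytes
Segment 3: SEQ = 84283, payload = 554 bytes
Segment 4: SEQ = 84837, payload = 815 bytes
SEQ of segment 4 = 83882 + 195 + 206 + 554 = 84837

84837


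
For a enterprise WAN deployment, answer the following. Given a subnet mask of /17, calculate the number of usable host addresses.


Given: subnet mask /17
Host bits = 32 - 17 = 15
Total addresses = 2^15 = 32768
Usable hosts = 32768 - 2 (network + broadcast) = 32766

32766


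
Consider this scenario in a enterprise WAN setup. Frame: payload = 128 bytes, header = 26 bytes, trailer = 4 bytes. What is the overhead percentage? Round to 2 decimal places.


Given: payload = 128 B, header = 26 B, trailer = 4 B
Overhead bytes = header + trailer = 26 + 4 = 30
Total frame = payload + overhead = 128 + 30 = 158
Overhead % = 30 / 158 * 100 = 18.9873% -> 18.99% (2 dp)

18.99


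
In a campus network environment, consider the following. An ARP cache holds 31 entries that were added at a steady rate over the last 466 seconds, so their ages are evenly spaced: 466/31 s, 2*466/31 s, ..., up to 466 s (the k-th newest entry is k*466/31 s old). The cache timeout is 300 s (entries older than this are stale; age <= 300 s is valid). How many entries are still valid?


Ages are k * 466/31 s for k = 1..31 (spacing = 15.0323 s).
Entry k is valid iff k * 466/31 <= 300 iff k <= 31 * 300 / 466 = 19.9571
n_valid = floor(19.9571) = 19
(n_stale = 31 - 19 = 12)

19


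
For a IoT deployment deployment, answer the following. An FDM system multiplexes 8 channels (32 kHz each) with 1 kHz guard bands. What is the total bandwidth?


Given: 8 channels, 32 kHz each, guard = 1 kHz
Channel bandwidth = 8 * 32 = 256 kHz
Guard bands = 7 gaps * 1 kHz = 7 kHz
Total = 256 + 7 = 263 kHz

263


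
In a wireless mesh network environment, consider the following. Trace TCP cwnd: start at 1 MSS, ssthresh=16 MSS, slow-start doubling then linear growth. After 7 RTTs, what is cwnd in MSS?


RTT 0: cwnd = 1 MSS (initial)
RTT 1: cwnd = 2 MSS (slow start, doubled)
RTT 2: cwnd = 4 MSS (slow start, doubled)
RTT 3: cwnd = 8 MSS (slow start, doubled)
RTT 4: cwnd = 16 MSS (slow start, doubled)
RTT 5: cwnd = 17 MSS (congestion avoidance, +1)
RTT 6: cwnd = 18 MSS (congestion avoidance, +1)
RTT 7: cwnd = 19 MSS (congestion avoidance, +1)

19


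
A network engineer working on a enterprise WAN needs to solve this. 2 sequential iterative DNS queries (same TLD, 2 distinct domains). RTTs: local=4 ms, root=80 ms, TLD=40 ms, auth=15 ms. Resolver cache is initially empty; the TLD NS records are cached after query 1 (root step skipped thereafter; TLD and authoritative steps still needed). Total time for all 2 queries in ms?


Lookup 1 (cold cache): local + root + TLD + auth = 4 + 80 + 40 + 15 = 139 ms
Lookups 2..2 (TLD NS cached -> skip root; new domain -> still ask TLD and auth): local + TLD + auth = 4 + 40 + 15 = 59 ms each
Remaining 1 lookups: 1 * 59 = 59 ms
Total = 139 + 59 = 198 ms

198


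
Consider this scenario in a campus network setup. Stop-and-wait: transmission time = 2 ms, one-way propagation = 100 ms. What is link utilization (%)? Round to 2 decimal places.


Given: Ttrans = 2 ms, Tprop = 100 ms
RTT = 2 * Tprop = 2 * 100 = 200 ms
U = Ttrans / (Ttrans + RTT)
U = 2 / (2 + 200)
U = 2 / 202 = 0.009901
U% = 0.99%

0.99


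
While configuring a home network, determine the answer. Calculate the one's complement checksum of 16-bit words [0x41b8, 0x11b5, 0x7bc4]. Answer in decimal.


Given words: [0x41b8, 0x11b5, 0x7bc4]
Step 1: Sum all words
Raw sum = 16824 + 4533 + 31684 = 53041
One's complement = ~53041 & 0xFFFF = 12494

12494


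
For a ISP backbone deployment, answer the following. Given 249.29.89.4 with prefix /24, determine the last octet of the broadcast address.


Given: IP = 249.29.89.4, prefix = /24
Host bits = 32 - 24 = 8
Network last octet = 4 AND mask = 0
Host part size = 2^8 - 1 = 255
Broadcast last octet = 0 OR 255 = 255

255


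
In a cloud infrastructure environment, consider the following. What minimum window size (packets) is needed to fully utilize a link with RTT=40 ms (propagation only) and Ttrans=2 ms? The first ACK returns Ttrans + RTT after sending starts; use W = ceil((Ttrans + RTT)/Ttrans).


Given: Ttrans = 2 ms, RTT = 40 ms (= 2 * Tprop, Tprop = 20 ms)
Time until first ACK returns = Ttrans + RTT = 2 + 40 = 42 ms
Need W * Ttrans >= Ttrans + RTT  ->  W >= (Ttrans + RTT) / Ttrans
(Ttrans + RTT) / Ttrans = 42 / 2 = 21
W_min = ceil(21) = 21

21


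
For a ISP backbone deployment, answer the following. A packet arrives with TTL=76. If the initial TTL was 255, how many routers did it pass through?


Given: initial TTL = 255, received TTL = 76
Hops = initial TTL - received TTL
Hops = 255 - 76 = 179

179


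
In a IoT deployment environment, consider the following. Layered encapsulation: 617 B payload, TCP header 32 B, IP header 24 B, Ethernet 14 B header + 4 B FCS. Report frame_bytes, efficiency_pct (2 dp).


TCP segment = 617 + 32 = 649 B
IP packet = 649 + 24 = 673 B
Ethernet frame = 673 + 14 + 4 = 691 B
Efficiency = app / frame = 617 / 691 = 0.892909 = 89.2909% -> 89.29% (2 dp)

691, 89.29


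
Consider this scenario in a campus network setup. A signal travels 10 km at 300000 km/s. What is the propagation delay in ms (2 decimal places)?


Given: distance = 10 km, speed = 300000 km/s
Delay = distance / speed = 10 / 300000 seconds
Delay in ms = 10 * 1000 / 300000
Delay = 0.0333 ms
Rounded to 2 dp = 0.03 ms

0.03


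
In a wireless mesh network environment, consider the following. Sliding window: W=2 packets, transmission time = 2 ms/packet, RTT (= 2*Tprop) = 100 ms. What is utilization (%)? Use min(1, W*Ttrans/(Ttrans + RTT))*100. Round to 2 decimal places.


Given: W = 2, Ttrans = 2 ms, RTT = 100 ms (= 2 * Tprop, Tprop = 50 ms)
Cycle time = Ttrans + RTT = 2 + 100 = 102 ms (first packet sent until its ACK returns)
W * Ttrans = 2 * 2 = 4 ms of sending per cycle
W * Ttrans / (Ttrans + RTT) = 4 / 102 = 0.039216
U = min(1, 0.039216) = 0.039216
U% = 3.92%

3.92


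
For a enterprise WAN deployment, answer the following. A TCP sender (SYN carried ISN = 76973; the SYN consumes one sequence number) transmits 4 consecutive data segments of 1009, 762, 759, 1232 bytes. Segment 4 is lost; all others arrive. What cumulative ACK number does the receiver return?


SYN uses sequence number 76973; first data byte = ISN + 1 = 76974.
Segment 1: SEQ = 76974, len = 1009 B, covers [76974, 77982]
Segment 2: SEQ = 77983, len = 762 B, covers [77983, 78744]
Segment 3: SEQ = 78745, len = 759 B, covers [78745, 79503]
Segment 4: SEQ = 79504, len = 1232 B, covers [79504, 80735] [LOST]
In-order data received: bytes [76974, 79503] (segments 1..3).
Segment 4 missing -> gap begins at byte 79504.
Cumulative ACK = next expected in-order byte = 76974 + 1009 + 762 + 759 = 79504

79504


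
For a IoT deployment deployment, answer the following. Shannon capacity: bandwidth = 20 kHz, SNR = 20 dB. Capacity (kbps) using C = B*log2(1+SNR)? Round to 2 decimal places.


Given: B = 20 kHz, SNR = 20 dB
SNR linear = 10^(20/10) = 100
1 + SNR = 101
log2(101) = 6.6582114828
C = 20 * 1000 * 6.6582114828 = 133164.2297 bps
C = 133.164230 kbps -> 133.16 kbps (2 dp)

133.16


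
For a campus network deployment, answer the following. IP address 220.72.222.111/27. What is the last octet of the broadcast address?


Given: IP = 220.72.222.111, prefix = /27
Host bits = 32 - 27 = 5
Network last octet = 111 AND mask = 96
Host part size = 2^5 - 1 = 31
Broadcast last octet = 96 OR 31 = 127

127


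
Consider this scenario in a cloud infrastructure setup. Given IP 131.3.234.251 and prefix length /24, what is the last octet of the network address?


Given: IP = 131.3.234.251, prefix = /24
Subnet mask = 255.255.255.0
Last octet of IP: 251
Last octet of mask: 0
Network last octet = 251 AND 0 = 0

0


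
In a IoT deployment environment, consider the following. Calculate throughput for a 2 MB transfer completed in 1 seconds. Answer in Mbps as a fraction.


Given: file = 2 MB, time = 1 s
File in Mb = 2 * 8 = 16 Mb
Throughput = 16 / 1 Mbps
Throughput = 16 Mbps

16


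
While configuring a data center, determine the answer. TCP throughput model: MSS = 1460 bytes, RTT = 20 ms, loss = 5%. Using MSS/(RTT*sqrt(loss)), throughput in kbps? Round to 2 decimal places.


Given: MSS = 1460 bytes, RTT = 20 ms, loss = 5%
RTT in seconds = 20 / 1000 = 0.02
Loss rate = 5% = 0.05
sqrt(loss) = sqrt(0.05) = 0.223606797750
Throughput (bytes/s) = 1460 / (0.02 * 0.223606797750) = 326465.9247
Throughput (kbps) = 326465.9247 * 8 / 1000 = 2611.727398 -> 2611.73 kbps (2 dp)

2611.73


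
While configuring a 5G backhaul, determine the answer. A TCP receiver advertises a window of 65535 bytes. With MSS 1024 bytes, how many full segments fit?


Given: RWND = 65535 bytes, MSS = 1024 bytes
Full segments = floor(RWND / MSS)
Full segments = floor(65535 / 1024)
Full segments = floor(63.999) = 63

63


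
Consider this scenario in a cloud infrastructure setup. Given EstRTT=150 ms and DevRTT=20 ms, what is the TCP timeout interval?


Given: EstRTT = 150 ms, DevRTT = 20 ms
Timeout = EstRTT + 4 * DevRTT
4 * DevRTT = 4 * 20 = 80
Timeout = 150 + 80 = 230 ms

230


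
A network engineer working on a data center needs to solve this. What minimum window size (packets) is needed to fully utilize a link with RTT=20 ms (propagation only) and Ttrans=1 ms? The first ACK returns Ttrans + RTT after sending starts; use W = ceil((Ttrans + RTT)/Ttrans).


Given: Ttrans = 1 ms, RTT = 20 ms (= 2 * Tprop, Tprop = 10 ms)
Time until first ACK returns = Ttrans + RTT = 1 + 20 = 21 ms
Need W * Ttrans >= Ttrans + RTT  ->  W >= (Ttrans + RTT) / Ttrans
(Ttrans + RTT) / Ttrans = 21 / 1 = 21
W_min = ceil(21) = 21

21


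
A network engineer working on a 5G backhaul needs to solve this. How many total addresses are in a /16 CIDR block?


Given: CIDR prefix /16
Host bits = 32 - 16 = 16
Total addresses = 2^16 = 65536

65536


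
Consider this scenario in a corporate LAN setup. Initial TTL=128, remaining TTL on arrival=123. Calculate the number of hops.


Given: initial TTL = 128, received TTL = 123
Hops = initial TTL - received TTL
Hops = 128 - 123 = 5

5


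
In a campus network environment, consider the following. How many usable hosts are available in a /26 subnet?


Given: subnet mask /26
Host bits = 32 - 26 = 6
Total addresses = 2^6 = 64
Usable hosts = 64 - 2 (network + broadcast) = 62

62


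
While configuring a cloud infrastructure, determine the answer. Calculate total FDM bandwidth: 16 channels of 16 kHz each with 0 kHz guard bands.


Given: 16 channels, 16 kHz each, guard = 0 kHz
Channel bandwidth = 16 * 16 = 256 kHz
Guard bands = 15 gaps * 0 kHz = 0 kHz
Total = 256 + 0 = 256 kHz

256


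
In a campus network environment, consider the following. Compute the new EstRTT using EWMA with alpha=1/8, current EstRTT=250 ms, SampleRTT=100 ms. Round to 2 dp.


Given: EstRTT = 250 ms, SampleRTT = 100 ms, alpha = 1/8
New EstRTT = (1 - alpha) * EstRTT + alpha * SampleRTT
(7/8) * 250 = 218.75
(1/8) * 100 = 12.5
New EstRTT = 218.75 + 12.5 = 231.25 ms -> 231.25 ms (2 dp)

231.25


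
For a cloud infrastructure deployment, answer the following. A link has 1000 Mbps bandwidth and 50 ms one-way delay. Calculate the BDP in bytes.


Given: bandwidth = 1000 Mbps, delay = 50 ms
BDP in bits = 1000 * 10^6 * 50 / 1000
BDP in bits = 50000000
BDP in bytes = 50000000 / 8 = 6250000

6250000


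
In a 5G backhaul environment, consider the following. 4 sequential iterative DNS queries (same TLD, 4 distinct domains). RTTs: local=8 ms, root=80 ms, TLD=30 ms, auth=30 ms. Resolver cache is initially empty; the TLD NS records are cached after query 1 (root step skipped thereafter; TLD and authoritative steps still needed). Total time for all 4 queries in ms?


Lookup 1 (cold cache): local + root + TLD + auth = 8 + 80 + 30 + 30 = 148 ms
Lookups 2..4 (TLD NS cached -> skip root; new domain -> still ask TLD and auth): local + TLD + auth = 8 + 30 + 30 = 68 ms each
Remaining 3 lookups: 3 * 68 = 204 ms
Total = 148 + 204 = 352 ms

352


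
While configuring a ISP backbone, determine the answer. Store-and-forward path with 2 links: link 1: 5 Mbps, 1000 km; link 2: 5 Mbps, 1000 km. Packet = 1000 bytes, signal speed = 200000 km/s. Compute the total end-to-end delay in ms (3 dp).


Packet = 1000 bytes = 8000 bits. Store-and-forward: sum (t_trans + t_prop) per link.
Link 1: t_trans = 8000/(5*10^6) s = 1.6000 ms; t_prop = 1000/200000 s = 5.0000 ms; subtotal = 6.6000 ms
Link 2: t_trans = 8000/(5*10^6) s = 1.6000 ms; t_prop = 1000/200000 s = 5.0000 ms; subtotal = 6.6000 ms
End-to-end = 6.6000 + 6.6000 = 13.2000 ms -> 13.200 ms (3 dp)

13.200


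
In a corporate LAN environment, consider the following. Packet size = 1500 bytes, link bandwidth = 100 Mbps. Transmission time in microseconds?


Given: packet = 1500 bytes, bandwidth = 100 Mbps
Packet in bits = 1500 * 8 = 12000 bits
Bandwidth = 100 * 10^6 = 100000000 bps
Time = 12000 / 100000000 seconds
Time in us = 12000 * 10^6 / 100000000 = 120

120


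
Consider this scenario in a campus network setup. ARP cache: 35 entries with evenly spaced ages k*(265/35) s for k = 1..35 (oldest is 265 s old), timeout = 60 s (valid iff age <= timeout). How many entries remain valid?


Ages are k * 265/35 s for k = 1..35 (spacing = 7.5714 s).
Entry k is valid iff k * 265/35 <= 60 iff k <= 35 * 60 / 265 = 7.9245
n_valid = floor(7.9245) = 7
(n_stale = 35 - 7 = 28)

7


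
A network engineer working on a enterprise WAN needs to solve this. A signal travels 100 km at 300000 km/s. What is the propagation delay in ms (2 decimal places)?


Given: distance = 100 km, speed = 300000 km/s
Delay = distance / speed = 100 / 300000 seconds
Delay in ms = 100 * 1000 / 300000
Delay = 0.3333 ms
Rounded to 2 dp = 0.33 ms

0.33


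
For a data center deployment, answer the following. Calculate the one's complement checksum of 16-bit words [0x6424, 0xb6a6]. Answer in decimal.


Given words: [0x6424, 0xb6a6]
Step 1: Sum all words
Raw sum = 25636 + 46758 = 72394
Step 2: Fold carry: (6858 + 1) = 6859
One's complement = ~6859 & 0xFFFF = 58676

58676


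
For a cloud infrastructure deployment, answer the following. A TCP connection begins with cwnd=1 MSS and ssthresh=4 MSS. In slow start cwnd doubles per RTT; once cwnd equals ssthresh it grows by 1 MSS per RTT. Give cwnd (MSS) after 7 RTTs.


RTT 0: cwnd = 1 MSS (initial)
RTT 1: cwnd = 2 MSS (slow start, doubled)
RTT 2: cwnd = 4 MSS (slow start, doubled)
RTT 3: cwnd = 5 MSS (congestion avoidance, +1)
RTT 4: cwnd = 6 MSS (congestion avoidance, +1)
RTT 5: cwnd = 7 MSS (congestion avoidance, +1)
RTT 6: cwnd = 8 MSS (congestion avoidance, +1)
RTT 7: cwnd = 9 MSS (congestion avoidance, +1)

9


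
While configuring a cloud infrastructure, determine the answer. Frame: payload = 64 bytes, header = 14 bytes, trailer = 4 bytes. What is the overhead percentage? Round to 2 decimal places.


Given: payload = 64 B, header = 14 B, trailer = 4 B
Overhead bytes = header + trailer = 14 + 4 = 18
Total frame = payload + overhead = 64 + 18 = 82
Overhead % = 18 / 82 * 100 = 21.9512% -> 21.95% (2 dp)

21.95


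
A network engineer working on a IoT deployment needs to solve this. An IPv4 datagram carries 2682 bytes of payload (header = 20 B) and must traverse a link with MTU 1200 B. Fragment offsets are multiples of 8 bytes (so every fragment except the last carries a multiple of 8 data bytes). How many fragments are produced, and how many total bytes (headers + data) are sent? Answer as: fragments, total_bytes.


Max data per non-final fragment = floor((MTU - header)/8)*8 = floor((1200 - 20)/8)*8 = floor(1180/8)*8 = 1176 B
Final fragment needs no 8-byte alignment: it can carry up to MTU - header = 1180 B
Non-final fragments needed = ceil((payload - 1180) / 1176) = ceil(1502/1176) = ceil(1.2772) = 2
Number of fragments = 2 + 1 = 3
Fragment sizes (data): 2 * 1176 B + 330 B (last, 330 <= 1180 OK)
Total bytes sent = payload + n_frags * header = 2682 + 3*20 = 2682 + 60 = 2742 B

3, 2742


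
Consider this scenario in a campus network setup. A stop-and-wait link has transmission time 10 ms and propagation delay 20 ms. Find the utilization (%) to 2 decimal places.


Given: Ttrans = 10 ms, Tprop = 20 ms
RTT = 2 * Tprop = 2 * 20 = 40 ms
U = Ttrans / (Ttrans + RTT)
U = 10 / (10 + 40)
U = 10 / 50 = 0.2
U% = 20.00%

20.00


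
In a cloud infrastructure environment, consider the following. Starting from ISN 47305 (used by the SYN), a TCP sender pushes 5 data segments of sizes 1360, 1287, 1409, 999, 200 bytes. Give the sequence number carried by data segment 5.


The SYN occupies sequence number ISN = 47305, so the first data byte is ISN + 1 = 47306.
SEQ of data segment i = (ISN + 1) + sum of payload sizes of segments 1..i-1.
Segment 1: SEQ = 47306, payload = 1360 bytes
Segment 2: SEQ = 48666, payload = 1287 bytes
Segment 3: SEQ = 49953, payload = 1409 bytes
Segment 4: SEQ = 51362, payload = 999 bytes
Segment 5: SEQ = 52361, payload = 200 bytes
SEQ of segment 5 = 47306 + 1360 + 1287 + 1409 + 999 = 52361

52361


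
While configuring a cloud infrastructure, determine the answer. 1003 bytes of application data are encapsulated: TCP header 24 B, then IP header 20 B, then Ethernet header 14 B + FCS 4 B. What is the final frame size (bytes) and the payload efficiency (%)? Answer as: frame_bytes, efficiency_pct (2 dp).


TCP segment = 1003 + 24 = 1027 B
IP packet = 1027 + 20 = 1047 B
Ethernet frame = 1047 + 14 + 4 = 1065 B
Efficiency = app / frame = 1003 / 1065 = 0.941784 = 94.1784% -> 94.18% (2 dp)

1065, 94.18


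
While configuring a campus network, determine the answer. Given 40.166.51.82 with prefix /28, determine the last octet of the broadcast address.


Given: IP = 40.166.51.82, prefix = /28
Host bits = 32 - 28 = 4
Network last octet = 82 AND mask = 80
Host part size = 2^4 - 1 = 15
Broadcast last octet = 80 OR 15 = 95

95


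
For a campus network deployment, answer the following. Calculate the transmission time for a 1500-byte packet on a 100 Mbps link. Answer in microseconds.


Given: packet = 1500 bytes, bandwidth = 100 Mbps
Packet in bits = 1500 * 8 = 12000 bits
Bandwidth = 100 * 10^6 = 100000000 bps
Time = 12000 / 100000000 seconds
Time in us = 12000 * 10^6 / 100000000 = 120

120


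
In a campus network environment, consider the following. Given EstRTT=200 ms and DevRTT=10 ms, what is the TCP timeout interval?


Given: EstRTT = 200 ms, DevRTT = 10 ms
Timeout = EstRTT + 4 * DevRTT
4 * DevRTT = 4 * 10 = 40
Timeout = 200 + 40 = 240 ms

240


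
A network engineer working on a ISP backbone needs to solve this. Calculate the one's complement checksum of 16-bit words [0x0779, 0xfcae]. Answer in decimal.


Given words: [0x0779, 0xfcae]
Step 1: Sum all words
Raw sum = 1913 + 64686 = 66599
Step 2: Fold carry: (1063 + 1) = 1064
One's complement = ~1064 & 0xFFFF = 64471

64471


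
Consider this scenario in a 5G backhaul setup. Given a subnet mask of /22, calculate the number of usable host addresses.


Given: subnet mask /22
Host bits = 32 - 22 = 10
Total addresses = 2^10 = 1024
Usable hosts = 1024 - 2 (network + broadcast) = 1022

1022


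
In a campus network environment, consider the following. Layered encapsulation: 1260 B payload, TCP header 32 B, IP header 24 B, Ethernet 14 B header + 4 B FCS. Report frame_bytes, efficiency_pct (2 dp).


TCP segment = 1260 + 32 = 1292 B
IP packet = 1292 + 24 = 1316 B
Ethernet frame = 1316 + 14 + 4 = 1334 B
Efficiency = app / frame = 1260 / 1334 = 0.944528 = 94.4528% -> 94.45% (2 dp)

1334, 94.45


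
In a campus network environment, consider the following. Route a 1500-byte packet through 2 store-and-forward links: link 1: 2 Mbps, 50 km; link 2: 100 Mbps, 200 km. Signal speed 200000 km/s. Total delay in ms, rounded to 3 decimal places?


Packet = 1500 bytes = 12000 bits. Store-and-forward: sum (t_trans + t_prop) per link.
Link 1: t_trans = 12000/(2*10^6) s = 6.0000 ms; t_prop = 50/200000 s = 0.2500 ms; subtotal = 6.2500 ms
Link 2: t_trans = 12000/(100*10^6) s = 0.1200 ms; t_prop = 200/200000 s = 1.0000 ms; subtotal = 1.1200 ms
End-to-end = 6.2500 + 1.1200 = 7.3700 ms -> 7.370 ms (3 dp)

7.370


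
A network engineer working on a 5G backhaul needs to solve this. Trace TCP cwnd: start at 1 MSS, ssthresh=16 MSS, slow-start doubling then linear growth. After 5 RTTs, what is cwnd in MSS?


RTT 0: cwnd = 1 MSS (initial)
RTT 1: cwnd = 2 MSS (slow start, doubled)
RTT 2: cwnd = 4 MSS (slow start, doubled)
RTT 3: cwnd = 8 MSS (slow start, doubled)
RTT 4: cwnd = 16 MSS (slow start, doubled)
RTT 5: cwnd = 17 MSS (congestion avoidance, +1)

17


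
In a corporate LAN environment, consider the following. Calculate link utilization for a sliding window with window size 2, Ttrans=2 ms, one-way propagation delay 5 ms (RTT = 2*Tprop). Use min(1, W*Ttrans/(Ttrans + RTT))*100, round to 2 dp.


Given: W = 2, Ttrans = 2 ms, RTT = 10 ms (= 2 * Tprop, Tprop = 5 ms)
Cycle time = Ttrans + RTT = 2 + 10 = 12 ms (first packet sent until its ACK returns)
W * Ttrans = 2 * 2 = 4 ms of sending per cycle
W * Ttrans / (Ttrans + RTT) = 4 / 12 = 0.333333
U = min(1, 0.333333) = 0.333333
U% = 33.33%

33.33


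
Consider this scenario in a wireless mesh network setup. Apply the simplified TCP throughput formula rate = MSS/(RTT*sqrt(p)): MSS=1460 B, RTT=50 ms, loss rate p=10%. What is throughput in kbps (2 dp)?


Given: MSS = 1460 bytes, RTT = 50 ms, loss = 10%
RTT in seconds = 50 / 1000 = 0.05
Loss rate = 10% = 0.1
sqrt(loss) = sqrt(0.1) = 0.316227766017
Throughput (bytes/s) = 1460 / (0.05 * 0.316227766017) = 92338.5077
Throughput (kbps) = 92338.5077 * 8 / 1000 = 738.708061 -> 738.71 kbps (2 dp)

738.71


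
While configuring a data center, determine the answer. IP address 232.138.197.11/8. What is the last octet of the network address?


Given: IP = 232.138.197.11, prefix = /8
Subnet mask = 255.0.0.0
Last octet of IP: 11
Last octet of mask: 0
Network last octet = 11 AND 0 = 0

0


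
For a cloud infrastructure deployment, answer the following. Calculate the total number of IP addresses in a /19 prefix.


Given: CIDR prefix /19
Host bits = 32 - 19 = 13
Total addresses = 2^13 = 8192

8192


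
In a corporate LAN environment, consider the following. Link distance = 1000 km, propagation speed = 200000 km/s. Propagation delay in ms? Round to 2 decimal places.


Given: distance = 1000 km, speed = 200000 km/s
Delay = distance / speed = 1000 / 200000 seconds
Delay in ms = 1000 * 1000 / 200000
Delay = 5.0000 ms
Rounded to 2 dp = 5.00 ms

5.00


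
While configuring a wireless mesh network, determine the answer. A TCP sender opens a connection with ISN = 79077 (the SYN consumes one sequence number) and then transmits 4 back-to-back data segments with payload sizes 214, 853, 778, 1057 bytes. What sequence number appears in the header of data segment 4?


The SYN occupies sequence number ISN = 79077, so the first data byte is ISN + 1 = 79078.
SEQ of data segment i = (ISN + 1) + sum of payload sizes of segments 1..i-1.
Segment 1: SEQ = 79078, payload = 214 bytes
Segment 2: SEQ = 79292, payload = 853 bytes
Segment 3: SEQ = 80145, payload = 778 bytes
Segment 4: SEQ = 80923, payload = 1057 bytes
SEQ of segment 4 = 79078 + 214 + 853 + 778 = 80923

80923


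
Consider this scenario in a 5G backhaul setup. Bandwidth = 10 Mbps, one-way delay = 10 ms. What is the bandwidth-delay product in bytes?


Given: bandwidth = 10 Mbps, delay = 10 ms
BDP in bits = 10 * 10^6 * 10 / 1000
BDP in bits = 100000
BDP in bytes = 100000 / 8 = 12500

12500


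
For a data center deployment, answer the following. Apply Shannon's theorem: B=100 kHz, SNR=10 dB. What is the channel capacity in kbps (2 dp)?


Given: B = 100 kHz, SNR = 10 dB
SNR linear = 10^(10/10) = 10
1 + SNR = 11
log2(11) = 3.4594316186
C = 100 * 1000 * 3.4594316186 = 345943.1619 bps
C = 345.943162 kbps -> 345.94 kbps (2 dp)

345.94


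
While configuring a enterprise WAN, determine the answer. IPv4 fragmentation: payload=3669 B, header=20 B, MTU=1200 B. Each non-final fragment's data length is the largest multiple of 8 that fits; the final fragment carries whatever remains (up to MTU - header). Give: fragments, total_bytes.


Max data per non-final fragment = floor((MTU - header)/8)*8 = floor((1200 - 20)/8)*8 = floor(1180/8)*8 = 1176 B
Final fragment needs no 8-byte alignment: it can carry up to MTU - header = 1180 B
Non-final fragments needed = ceil((payload - 1180) / 1176) = ceil(2489/1176) = ceil(2.1165) = 3
Number of fragments = 3 + 1 = 4
Fragment sizes (data): 3 * 1176 B + 141 B (last, 141 <= 1180 OK)
Total bytes sent = payload + n_frags * header = 3669 + 4*20 = 3669 + 80 = 3749 B

4, 3749


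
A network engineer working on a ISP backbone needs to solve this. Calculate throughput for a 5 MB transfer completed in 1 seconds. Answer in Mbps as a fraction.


Given: file = 5 MB, time = 1 s
File in Mb = 5 * 8 = 40 Mb
Throughput = 40 / 1 Mbps
Throughput = 40 Mbps

40


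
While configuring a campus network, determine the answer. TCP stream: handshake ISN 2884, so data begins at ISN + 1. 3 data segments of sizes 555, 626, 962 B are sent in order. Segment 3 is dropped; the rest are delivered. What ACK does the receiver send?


SYN uses sequence number 2884; first data byte = ISN + 1 = 2885.
Segment 1: SEQ = 2885, len = 555 B, covers [2885, 3439]
Segment 2: SEQ = 3440, len = 626 B, covers [3440, 4065]
Segment 3: SEQ = 4066, len = 962 B, covers [4066, 5027] [LOST]
In-order data received: bytes [2885, 4065] (segments 1..2).
Segment 3 missing -> gap begins at byte 4066.
Cumulative ACK = next expected in-order byte = 2885 + 555 + 626 = 4066

4066


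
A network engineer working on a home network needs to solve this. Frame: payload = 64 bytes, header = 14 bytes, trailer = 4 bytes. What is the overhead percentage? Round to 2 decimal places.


Given: payload = 64 B, header = 14 B, trailer = 4 B
Overhead bytes = header + trailer = 14 + 4 = 18
Total frame = payload + overhead = 64 + 18 = 82
Overhead % = 18 / 82 * 100 = 21.9512% -> 21.95% (2 dp)

21.95


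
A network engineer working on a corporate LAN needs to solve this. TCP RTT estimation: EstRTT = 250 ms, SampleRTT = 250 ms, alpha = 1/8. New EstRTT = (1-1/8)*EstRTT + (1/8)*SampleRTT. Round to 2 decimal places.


Given: EstRTT = 250 ms, SampleRTT = 250 ms, alpha = 1/8
New EstRTT = (1 - alpha) * EstRTT + alpha * SampleRTT
(7/8) * 250 = 218.75
(1/8) * 250 = 31.25
New EstRTT = 218.75 + 31.25 = 250 ms -> 250.00 ms (2 dp)

250.00


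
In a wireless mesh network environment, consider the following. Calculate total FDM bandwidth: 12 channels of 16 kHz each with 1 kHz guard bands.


Given: 12 channels, 16 kHz each, guard = 1 kHz
Channel bandwidth = 12 * 16 = 192 kHz
Guard bands = 11 gaps * 1 kHz = 11 kHz
Total = 192 + 11 = 203 kHz

203


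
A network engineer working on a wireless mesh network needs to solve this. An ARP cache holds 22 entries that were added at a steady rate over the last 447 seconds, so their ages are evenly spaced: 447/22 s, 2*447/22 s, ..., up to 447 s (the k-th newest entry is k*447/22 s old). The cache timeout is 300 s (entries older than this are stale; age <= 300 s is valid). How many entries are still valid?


Ages are k * 447/22 s for k = 1..22 (spacing = 20.3182 s).
Entry k is valid iff k * 447/22 <= 300 iff k <= 22 * 300 / 447 = 14.7651
n_valid = floor(14.7651) = 14
(n_stale = 22 - 14 = 8)

14


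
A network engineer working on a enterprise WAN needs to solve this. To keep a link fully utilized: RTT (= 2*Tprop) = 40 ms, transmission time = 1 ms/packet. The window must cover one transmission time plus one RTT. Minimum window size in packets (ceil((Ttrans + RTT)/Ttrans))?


Given: Ttrans = 1 ms, RTT = 40 ms (= 2 * Tprop, Tprop = 20 ms)
Time until first ACK returns = Ttrans + RTT = 1 + 40 = 41 ms
Need W * Ttrans >= Ttrans + RTT  ->  W >= (Ttrans + RTT) / Ttrans
(Ttrans + RTT) / Ttrans = 41 / 1 = 41
W_min = ceil(41) = 41

41


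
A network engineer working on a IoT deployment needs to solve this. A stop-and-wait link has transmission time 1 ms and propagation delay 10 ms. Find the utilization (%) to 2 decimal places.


Given: Ttrans = 1 ms, Tprop = 10 ms
RTT = 2 * Tprop = 2 * 10 = 20 ms
U = Ttrans / (Ttrans + RTT)
U = 1 / (1 + 20)
U = 1 / 21 = 0.047619
U% = 4.76%

4.76


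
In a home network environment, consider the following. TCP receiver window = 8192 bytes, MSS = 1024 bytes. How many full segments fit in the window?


Given: RWND = 8192 bytes, MSS = 1024 bytes
Full segments = floor(RWND / MSS)
Full segments = floor(8192 / 1024)
Full segments = floor(8.0) = 8

8


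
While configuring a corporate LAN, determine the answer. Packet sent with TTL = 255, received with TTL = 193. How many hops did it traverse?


Given: initial TTL = 255, received TTL = 193
Hops = initial TTL - received TTL
Hops = 255 - 193 = 62

62


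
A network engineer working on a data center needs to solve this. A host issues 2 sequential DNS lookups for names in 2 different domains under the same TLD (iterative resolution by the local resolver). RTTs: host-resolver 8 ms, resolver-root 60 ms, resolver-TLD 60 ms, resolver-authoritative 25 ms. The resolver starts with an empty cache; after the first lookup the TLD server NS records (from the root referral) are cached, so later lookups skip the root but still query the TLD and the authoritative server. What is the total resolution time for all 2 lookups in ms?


Lookup 1 (cold cache): local + root + TLD + auth = 8 + 60 + 60 + 25 = 153 ms
Lookups 2..2 (TLD NS cached -> skip root; new domain -> still ask TLD and auth): local + TLD + auth = 8 + 60 + 25 = 93 ms each
Remaining 1 lookups: 1 * 93 = 93 ms
Total = 153 + 93 = 246 ms

246


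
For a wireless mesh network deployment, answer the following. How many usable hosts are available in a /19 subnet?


Given: subnet mask /19
Host bits = 32 - 19 = 13
Total addresses = 2^13 = 8192
Usable hosts = 8192 - 2 (network + broadcast) = 8190

8190


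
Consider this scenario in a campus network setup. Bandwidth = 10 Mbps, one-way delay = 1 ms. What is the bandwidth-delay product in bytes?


Given: bandwidth = 10 Mbps, delay = 1 ms
BDP in bits = 10 * 10^6 * 1 / 1000
BDP in bits = 10000
BDP in bytes = 10000 / 8 = 1250

1250


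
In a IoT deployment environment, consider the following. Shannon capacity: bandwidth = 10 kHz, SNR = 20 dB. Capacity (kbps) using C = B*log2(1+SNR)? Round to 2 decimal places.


Given: B = 10 kHz, SNR = 20 dB
SNR linear = 10^(20/10) = 100
1 + SNR = 101
log2(101) = 6.6582114828
C = 10 * 1000 * 6.6582114828 = 66582.1148 bps
C = 66.582115 kbps -> 66.58 kbps (2 dp)

66.58


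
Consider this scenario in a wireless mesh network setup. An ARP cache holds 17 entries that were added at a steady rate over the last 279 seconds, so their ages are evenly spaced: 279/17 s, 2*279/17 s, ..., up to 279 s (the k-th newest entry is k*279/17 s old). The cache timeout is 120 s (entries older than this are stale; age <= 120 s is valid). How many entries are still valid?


Ages are k * 279/17 s for k = 1..17 (spacing = 16.4118 s).
Entry k is valid iff k * 279/17 <= 120 iff k <= 17 * 120 / 279 = 7.3118
n_valid = floor(7.3118) = 7
(n_stale = 17 - 7 = 10)

7


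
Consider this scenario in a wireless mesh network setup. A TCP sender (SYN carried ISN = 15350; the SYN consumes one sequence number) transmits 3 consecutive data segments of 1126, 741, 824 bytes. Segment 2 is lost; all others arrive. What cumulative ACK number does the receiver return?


SYN uses sequence number 15350; first data byte = ISN + 1 = 15351.
Segment 1: SEQ = 15351, len = 1126 B, covers [15351, 16476]
Segment 2: SEQ = 16477, len = 741 B, covers [16477, 17217] [LOST]
Segment 3: SEQ = 17218, len = 824 B, covers [17218, 18041]
In-order data received: bytes [15351, 16476] (segments 1..1).
Segment 2 missing -> gap begins at byte 16477; later segments buffered out of order.
Cumulative ACK = next expected in-order byte = 15351 + 1126 = 16477

16477


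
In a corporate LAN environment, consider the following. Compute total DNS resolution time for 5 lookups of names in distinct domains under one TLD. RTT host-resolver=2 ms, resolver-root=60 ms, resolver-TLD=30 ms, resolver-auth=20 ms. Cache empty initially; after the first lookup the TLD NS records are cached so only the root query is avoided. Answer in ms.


Lookup 1 (cold cache): local + root + TLD + auth = 2 + 60 + 30 + 20 = 112 ms
Lookups 2..5 (TLD NS cached -> skip root; new domain -> still ask TLD and auth): local + TLD + auth = 2 + 30 + 20 = 52 ms each
Remaining 4 lookups: 4 * 52 = 208 ms
Total = 112 + 208 = 320 ms

320


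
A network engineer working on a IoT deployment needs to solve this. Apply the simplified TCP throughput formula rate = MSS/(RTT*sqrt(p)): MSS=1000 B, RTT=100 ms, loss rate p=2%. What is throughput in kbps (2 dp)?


Given: MSS = 1000 bytes, RTT = 100 ms, loss = 2%
RTT in seconds = 100 / 1000 = 0.1
Loss rate = 2% = 0.02
sqrt(loss) = sqrt(0.02) = 0.141421356237
Throughput (bytes/s) = 1000 / (0.1 * 0.141421356237) = 70710.6781
Throughput (kbps) = 70710.6781 * 8 / 1000 = 565.685425 -> 565.69 kbps (2 dp)

565.69


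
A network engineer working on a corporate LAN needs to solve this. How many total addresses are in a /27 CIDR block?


Given: CIDR prefix /27
Host bits = 32 - 27 = 5
Total addresses = 2^5 = 32

32


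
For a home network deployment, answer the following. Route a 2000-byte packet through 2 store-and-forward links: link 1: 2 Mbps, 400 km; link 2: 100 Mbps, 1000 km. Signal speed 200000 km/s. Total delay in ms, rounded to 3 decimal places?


Packet = 2000 bytes = 16000 bits. Store-and-forward: sum (t_trans + t_prop) per link.
Link 1: t_trans = 16000/(2*10^6) s = 8.0000 ms; t_prop = 400/200000 s = 2.0000 ms; subtotal = 10.0000 ms
Link 2: t_trans = 16000/(100*10^6) s = 0.1600 ms; t_prop = 1000/200000 s = 5.0000 ms; subtotal = 5.1600 ms
End-to-end = 10.0000 + 5.1600 = 15.1600 ms -> 15.160 ms (3 dp)

15.160


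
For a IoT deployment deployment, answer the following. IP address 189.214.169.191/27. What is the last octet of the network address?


Given: IP = 189.214.169.191, prefix = /27
Subnet mask = 255.255.255.224
Last octet of IP: 191
Last octet of mask: 224
Network last octet = 191 AND 224 = 160

160


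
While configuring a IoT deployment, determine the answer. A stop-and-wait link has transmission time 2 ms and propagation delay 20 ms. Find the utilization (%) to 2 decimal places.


Given: Ttrans = 2 ms, Tprop = 20 ms
RTT = 2 * Tprop = 2 * 20 = 40 ms
U = Ttrans / (Ttrans + RTT)
U = 2 / (2 + 40)
U = 2 / 42 = 0.047619
U% = 4.76%

4.76


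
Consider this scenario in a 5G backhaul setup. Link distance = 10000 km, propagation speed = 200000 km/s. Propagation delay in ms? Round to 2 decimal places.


Given: distance = 10000 km, speed = 200000 km/s
Delay = distance / speed = 10000 / 200000 seconds
Delay in ms = 10000 * 1000 / 200000
Delay = 50.0000 ms
Rounded to 2 dp = 50.00 ms

50.00


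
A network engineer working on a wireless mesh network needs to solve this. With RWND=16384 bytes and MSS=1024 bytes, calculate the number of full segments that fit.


Given: RWND = 16384 bytes, MSS = 1024 bytes
Full segments = floor(RWND / MSS)
Full segments = floor(16384 / 1024)
Full segments = floor(16.0) = 16

16


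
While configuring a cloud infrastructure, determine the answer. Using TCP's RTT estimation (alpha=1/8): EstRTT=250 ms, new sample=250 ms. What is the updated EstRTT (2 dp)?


Given: EstRTT = 250 ms, SampleRTT = 250 ms, alpha = 1/8
New EstRTT = (1 - alpha) * EstRTT + alpha * SampleRTT
(7/8) * 250 = 218.75
(1/8) * 250 = 31.25
New EstRTT = 218.75 + 31.25 = 250 ms -> 250.00 ms (2 dp)

250.00


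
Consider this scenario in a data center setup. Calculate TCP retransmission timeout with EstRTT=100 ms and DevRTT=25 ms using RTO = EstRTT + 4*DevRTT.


Given: EstRTT = 100 ms, DevRTT = 25 ms
Timeout = EstRTT + 4 * DevRTT
4 * DevRTT = 4 * 25 = 100
Timeout = 100 + 100 = 200 ms

200


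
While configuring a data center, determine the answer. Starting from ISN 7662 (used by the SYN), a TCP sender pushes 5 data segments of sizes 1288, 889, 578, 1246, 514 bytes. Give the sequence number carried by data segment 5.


The SYN occupies sequence number ISN = 7662, so the first data byte is ISN + 1 = 7663.
SEQ of data segment i = (ISN + 1) + sum of payload sizes of segments 1..i-1.
Segment 1: SEQ = 7663, payload = 1288 bytes
Segment 2: SEQ = 8951, payload = 889 bytes
Segment 3: SEQ = 9840, payload = 578 bytes
Segment 4: SEQ = 10418, payload = 1246 bytes
Segment 5: SEQ = 11664, payload = 514 bytes
SEQ of segment 5 = 7663 + 1288 + 889 + 578 + 1246 = 11664

11664
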